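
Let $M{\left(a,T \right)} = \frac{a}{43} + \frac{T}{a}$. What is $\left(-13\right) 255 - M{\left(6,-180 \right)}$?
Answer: $- \frac{141261}{43} \approx -3285.1$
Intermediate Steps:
$M{\left(a,T \right)} = \frac{a}{43} + \frac{T}{a}$ ($M{\left(a,T \right)} = a \frac{1}{43} + \frac{T}{a} = \frac{a}{43} + \frac{T}{a}$)
$\left(-13\right) 255 - M{\left(6,-180 \right)} = \left(-13\right) 255 - \left(\frac{1}{43} \cdot 6 - \frac{180}{6}\right) = -3315 - \left(\frac{6}{43} - 30\right) = -3315 - - \frac{1284}{43} = -3315 + \frac{1284}{43} = - \frac{141261}{43}$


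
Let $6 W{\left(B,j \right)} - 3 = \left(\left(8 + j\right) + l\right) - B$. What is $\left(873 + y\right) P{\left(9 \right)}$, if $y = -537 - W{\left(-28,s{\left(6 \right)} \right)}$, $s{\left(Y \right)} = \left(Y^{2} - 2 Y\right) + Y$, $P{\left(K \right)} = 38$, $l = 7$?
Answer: $\frac{36860}{3} \approx 12287.0$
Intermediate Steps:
$s{\left(Y \right)} = Y^{2} - Y$
$W{\left(B,j \right)} = 3 - \frac{B}{6} + \frac{j}{6}$ ($W{\left(B,j \right)} = \frac{1}{2} + \frac{\left(\left(8 + j\right) + 7\right) - B}{6} = \frac{1}{2} + \frac{\left(15 + j\right) - B}{6} = \frac{1}{2} + \frac{15 + j - B}{6} = \frac{1}{2} + \left(\frac{5}{2} - \frac{B}{6} + \frac{j}{6}\right) = 3 - \frac{B}{6} + \frac{j}{6}$)
$y = - \frac{1649}{3}$ ($y = -537 - \left(3 - - \frac{14}{3} + \frac{6 \left(-1 + 6\right)}{6}\right) = -537 - \left(3 + \frac{14}{3} + \frac{6 \cdot 5}{6}\right) = -537 - \left(3 + \frac{14}{3} + \frac{1}{6} \cdot 30\right) = -537 - \left(3 + \frac{14}{3} + 5\right) = -537 - \frac{38}{3} = - \frac{1649}{3} \approx -549.67$)
$\left(873 + y\right) P{\left(9 \right)} = \left(873 - \frac{1649}{3}\right) 38 = \frac{970}{3} \cdot 38 = \frac{36860}{3}$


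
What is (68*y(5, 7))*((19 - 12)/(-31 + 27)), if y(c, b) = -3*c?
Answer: 1785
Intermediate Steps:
y(c, b) = -3*c
(68*y(5, 7))*((19 - 12)/(-31 + 27)) = (68*(-3*5))*((19 - 12)/(-31 + 27)) = (68*(-15))*(7/(-4)) = -7140*(-1)/4 = -1020*(-7/4) = 1785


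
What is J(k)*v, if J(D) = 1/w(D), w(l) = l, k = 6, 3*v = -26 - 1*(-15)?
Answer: -11/18 ≈ -0.61111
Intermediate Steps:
v = -11/3 (v = (-26 - 1*(-15))/3 = (-26 + 15)/3 = (⅓)*(-11) = -11/3 ≈ -3.6667)
J(D) = 1/D
J(k)*v = -11/3/6 = (⅙)*(-11/3) = -11/18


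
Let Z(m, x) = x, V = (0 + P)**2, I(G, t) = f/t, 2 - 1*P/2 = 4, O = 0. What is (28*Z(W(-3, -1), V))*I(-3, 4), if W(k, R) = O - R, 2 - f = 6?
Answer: -448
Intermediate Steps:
f = -4 (f = 2 - 1*6 = 2 - 6 = -4)
P = -4 (P = 4 - 2*4 = 4 - 8 = -4)
I(G, t) = -4/t
V = 16 (V = (0 - 4)**2 = (-4)**2 = 16)
W(k, R) = -R (W(k, R) = 0 - R = -R)
(28*Z(W(-3, -1), V))*I(-3, 4) = (28*16)*(-4/4) = 448*(-4*1/4) = 448*(-1) = -448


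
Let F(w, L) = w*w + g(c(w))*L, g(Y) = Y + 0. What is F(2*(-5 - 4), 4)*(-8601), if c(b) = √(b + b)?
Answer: -2786724 - 206424*I ≈ -2.7867e+6 - 2.0642e+5*I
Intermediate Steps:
c(b) = √2*√b (c(b) = √(2*b) = √2*√b)
g(Y) = Y
F(w, L) = w² + L*√2*√w (F(w, L) = w*w + (√2*√w)*L = w² + L*√2*√w)
F(2*(-5 - 4), 4)*(-8601) = ((2*(-5 - 4))² + 4*√2*√(2*(-5 - 4)))*(-8601) = ((2*(-9))² + 4*√2*√(2*(-9)))*(-8601) = ((-18)² + 4*√2*√(-18))*(-8601) = (324 + 4*√2*(3*I*√2))*(-8601) = (324 + 24*I)*(-8601) = -2786724 - 206424*I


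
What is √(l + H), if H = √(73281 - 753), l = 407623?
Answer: √(407623 + 4*√4533) ≈ 638.66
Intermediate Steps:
H = 4*√4533 (H = √72528 = 4*√4533 ≈ 269.31)
√(l + H) = √(407623 + 4*√4533)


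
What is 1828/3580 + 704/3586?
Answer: 103131/145885 ≈ 0.70693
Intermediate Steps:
1828/3580 + 704/3586 = 1828*(1/3580) + 704*(1/3586) = 457/895 + 32/163 = 103131/145885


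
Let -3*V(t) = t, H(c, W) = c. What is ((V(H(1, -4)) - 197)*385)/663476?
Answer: -5180/45237 ≈ -0.11451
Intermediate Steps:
V(t) = -t/3
((V(H(1, -4)) - 197)*385)/663476 = ((-1/3*1 - 197)*385)/663476 = ((-1/3 - 197)*385)*(1/663476) = -592/3*385*(1/663476) = -227920/3*1/663476 = -5180/45237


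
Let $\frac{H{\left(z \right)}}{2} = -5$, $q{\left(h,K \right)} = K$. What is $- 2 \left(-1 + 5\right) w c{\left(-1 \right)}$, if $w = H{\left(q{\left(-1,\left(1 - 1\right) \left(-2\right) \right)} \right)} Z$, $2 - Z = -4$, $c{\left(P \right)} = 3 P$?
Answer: $-1440$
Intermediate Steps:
$H{\left(z \right)} = -10$ ($H{\left(z \right)} = 2 \left(-5\right) = -10$)
$Z = 6$ ($Z = 2 - -4 = 2 + 4 = 6$)
$w = -60$ ($w = \left(-10\right) 6 = -60$)
$- 2 \left(-1 + 5\right) w c{\left(-1 \right)} = - 2 \left(-1 + 5\right) \left(-60\right) 3 \left(-1\right) = \left(-2\right) 4 \left(-60\right) \left(-3\right) = \left(-8\right) \left(-60\right) \left(-3\right) = 480 \left(-3\right) = -1440$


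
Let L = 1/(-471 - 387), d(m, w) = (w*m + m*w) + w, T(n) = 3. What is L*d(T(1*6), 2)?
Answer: -7/429 ≈ -0.016317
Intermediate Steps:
d(m, w) = w + 2*m*w (d(m, w) = (m*w + m*w) + w = 2*m*w + w = w + 2*m*w)
L = -1/858 (L = 1/(-858) = -1/858 ≈ -0.0011655)
L*d(T(1*6), 2) = -(1 + 2*3)/429 = -(1 + 6)/429 = -7/429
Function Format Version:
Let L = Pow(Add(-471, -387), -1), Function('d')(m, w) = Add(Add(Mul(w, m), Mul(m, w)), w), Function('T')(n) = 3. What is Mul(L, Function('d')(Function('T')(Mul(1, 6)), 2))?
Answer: Rational(-7, 429) ≈ -0.016317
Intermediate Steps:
Function('d')(m, w) = Add(w, Mul(2, m, w)) (Function('d')(m, w) = Add(Add(Mul(m, w), Mul(m, w)), w) = Add(Mul(2, m, w), w) = Add(w, Mul(2, m, w)))
L = Rational(-1, 858) (L = Pow(-858, -1) = Rational(-1, 858) ≈ -0.0011655)
Mul(L, Function('d')(Function('T')(Mul(1, 6)), 2)) = Mul(Rational(-1, 858), Mul(2, Add(1, Mul(2, 3)))) = Mul(Rational(-1, 858), Mul(2, Add(1, 6))) = Mul(Rational(-1, 858), Mul(2, 7)) = Mul(Rational(-1, 858), 14) = Rational(-7, 429)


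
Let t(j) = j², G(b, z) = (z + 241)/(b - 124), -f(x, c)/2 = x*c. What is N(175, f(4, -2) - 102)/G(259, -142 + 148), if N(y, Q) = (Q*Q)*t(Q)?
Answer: 7384610160/247 ≈ 2.9897e+7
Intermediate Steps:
f(x, c) = -2*c*x (f(x, c) = -2*x*c = -2*c*x)
G(b, z) = (241 + z)/(-124 + b)
N(y, Q) = Q⁴ (N(y, Q) = (Q*Q)*Q² = Q²*Q² = Q⁴)
N(175, f(4, -2) - 102)/G(259, -142 + 148) = (-2*(-2)*4 - 102)⁴/(((241 + (-142 + 148))/(-124 + 259))) = (16 - 102)⁴/(((241 + 6)/135)) = (-86)⁴/(((1/135)*247)) = 54700816/(247/135) = 54700816*(135/247) = 7384610160/247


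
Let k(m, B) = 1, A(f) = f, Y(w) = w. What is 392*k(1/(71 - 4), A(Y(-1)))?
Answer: 392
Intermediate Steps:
392*k(1/(71 - 4), A(Y(-1))) = 392*1 = 392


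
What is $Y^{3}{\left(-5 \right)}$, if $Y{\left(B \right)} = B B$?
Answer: $15625$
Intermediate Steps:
$Y{\left(B \right)} = B^{2}$
$Y^{3}{\left(-5 \right)} = \left(\left(-5\right)^{2}\right)^{3} = 25^{3} = 15625$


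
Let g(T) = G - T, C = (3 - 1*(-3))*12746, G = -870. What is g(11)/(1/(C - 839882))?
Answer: 672560686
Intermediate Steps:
C = 76476 (C = (3 + 3)*12746 = 6*12746 = 76476)
g(T) = -870 - T
g(11)/(1/(C - 839882)) = (-870 - 1*11)/(1/(76476 - 839882)) = (-870 - 11)/(1/(-763406)) = -881/(-1/763406) = -881*(-763406) = 672560686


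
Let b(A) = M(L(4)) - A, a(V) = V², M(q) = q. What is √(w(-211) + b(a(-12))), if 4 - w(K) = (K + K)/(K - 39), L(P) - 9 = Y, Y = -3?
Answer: I*√84805/25 ≈ 11.649*I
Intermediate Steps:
L(P) = 6 (L(P) = 9 - 3 = 6)
w(K) = 4 - 2*K/(-39 + K) (w(K) = 4 - (K + K)/(K - 39) = 4 - 2*K/(-39 + K))
b(A) = 6 - A
√(w(-211) + b(a(-12))) = √(2*(-78 - 211)/(-39 - 211) + (6 - 1*(-12)²)) = √(2*(-289)/(-250) + (6 - 1*144)) = √(2*(-1/250)*(-289) + (6 - 144)) = √(289/125 - 138) = √(-16961/125) = I*√84805/25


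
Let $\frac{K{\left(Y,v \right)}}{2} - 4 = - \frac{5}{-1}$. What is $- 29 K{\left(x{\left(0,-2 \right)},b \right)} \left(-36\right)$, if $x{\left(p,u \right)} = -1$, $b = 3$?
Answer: $18792$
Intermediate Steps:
$K{\left(Y,v \right)} = 18$ ($K{\left(Y,v \right)} = 8 + 2 \left(- \frac{5}{-1}\right) = 8 + 2 \left(\left(-5\right) \left(-1\right)\right) = 8 + 2 \cdot 5 = 8 + 10 = 18$)
$- 29 K{\left(x{\left(0,-2 \right)},b \right)} \left(-36\right) = \left(-29\right) 18 \left(-36\right) = \left(-522\right) \left(-36\right) = 18792$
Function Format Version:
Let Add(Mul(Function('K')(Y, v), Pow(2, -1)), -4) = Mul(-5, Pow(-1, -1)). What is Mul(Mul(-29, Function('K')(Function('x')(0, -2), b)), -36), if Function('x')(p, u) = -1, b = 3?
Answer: 18792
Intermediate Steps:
Function('K')(Y, v) = 18 (Function('K')(Y, v) = Add(8, Mul(2, Mul(-5, Pow(-1, -1)))) = Add(8, Mul(2, Mul(-5, -1))) = Add(8, Mul(2, 5)) = Add(8, 10) = 18)
Mul(Mul(-29, Function('K')(Function('x')(0, -2), b)), -36) = Mul(Mul(-29, 18), -36) = Mul(-522, -36) = 18792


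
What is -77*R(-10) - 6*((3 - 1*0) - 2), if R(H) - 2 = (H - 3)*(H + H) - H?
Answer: -20950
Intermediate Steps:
R(H) = 2 - H + 2*H*(-3 + H) (R(H) = 2 + ((H - 3)*(H + H) - H) = 2 + ((-3 + H)*(2*H) - H) = 2 + (2*H*(-3 + H) - H) = 2 + (-H + 2*H*(-3 + H)) = 2 - H + 2*H*(-3 + H))
-77*R(-10) - 6*((3 - 1*0) - 2) = -77*(2 - 7*(-10) + 2*(-10)²) - 6*((3 - 1*0) - 2) = -77*(2 + 70 + 2*100) - 6*((3 + 0) - 2) = -77*(2 + 70 + 200) - 6*(3 - 2) = -77*272 - 6*1 = -20944 - 6 = -20950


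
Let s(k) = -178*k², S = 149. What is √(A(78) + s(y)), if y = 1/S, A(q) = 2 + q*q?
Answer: 2*√33778777/149 ≈ 78.013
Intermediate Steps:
A(q) = 2 + q²
y = 1/149 ≈ 0.0067114
√(A(78) + s(y)) = √((2 + 78²) - 178*(1/149)²) = √((2 + 6084) - 178*1/22201) = √(6086 - 178/22201) = √(135115108/22201) = 2*√33778777/149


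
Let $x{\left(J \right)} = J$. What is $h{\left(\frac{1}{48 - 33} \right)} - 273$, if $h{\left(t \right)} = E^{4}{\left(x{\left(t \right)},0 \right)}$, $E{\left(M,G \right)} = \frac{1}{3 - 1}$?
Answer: $- \frac{4367}{16} \approx -272.94$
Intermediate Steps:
$E{\left(M,G \right)} = \frac{1}{2}$
$h{\left(t \right)} = \frac{1}{16}$ ($h{\left(t \right)} = \left(\frac{1}{2}\right)^{4} = \frac{1}{16}$)
$h{\left(\frac{1}{48 - 33} \right)} - 273 = \frac{1}{16} - 273 = - \frac{4367}{16}$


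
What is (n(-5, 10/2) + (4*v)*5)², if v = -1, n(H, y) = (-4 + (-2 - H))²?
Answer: 361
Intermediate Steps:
n(H, y) = (-6 - H)²
(n(-5, 10/2) + (4*v)*5)² = ((6 - 5)² + (4*(-1))*5)² = (1² - 4*5)² = (1 - 20)² = (-19)² = 361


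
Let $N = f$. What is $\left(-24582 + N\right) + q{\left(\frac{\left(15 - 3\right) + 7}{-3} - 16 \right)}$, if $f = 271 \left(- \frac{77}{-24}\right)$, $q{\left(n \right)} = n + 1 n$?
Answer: $- \frac{570173}{24} \approx -23757.0$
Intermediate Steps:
$q{\left(n \right)} = 2 n$ ($q{\left(n \right)} = n + n = 2 n$)
$f = \frac{20867}{24}$ ($f = 271 \left(\left(-77\right) \left(- \frac{1}{24}\right)\right) = 271 \cdot \frac{77}{24} = \frac{20867}{24} \approx 869.46$)
$N = \frac{20867}{24} \approx 869.46$
$\left(-24582 + N\right) + q{\left(\frac{\left(15 - 3\right) + 7}{-3} - 16 \right)} = \left(-24582 + \frac{20867}{24}\right) + 2 \left(\frac{\left(15 - 3\right) + 7}{-3} - 16\right) = - \frac{569101}{24} + 2 \left(\left(12 + 7\right) \left(- \frac{1}{3}\right) - 16\right) = - \frac{569101}{24} + 2 \left(19 \left(- \frac{1}{3}\right) - 16\right) = - \frac{569101}{24} + 2 \left(- \frac{19}{3} - 16\right) = - \frac{569101}{24} + 2 \left(- \frac{67}{3}\right) = - \frac{569101}{24} - \frac{134}{3} = - \frac{570173}{24}$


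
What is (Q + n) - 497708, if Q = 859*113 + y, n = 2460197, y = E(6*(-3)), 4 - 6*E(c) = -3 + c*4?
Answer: 12357415/6 ≈ 2.0596e+6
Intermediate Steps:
E(c) = 7/6 - 2*c/3 (E(c) = 2/3 - (-3 + c*4)/6 = 2/3 - (-3 + 4*c)/6 = 2/3 + (1/2 - 2*c/3) = 7/6 - 2*c/3)
y = 79/6 (y = 7/6 - 4*(-3) = 7/6 - 2/3*(-18) = 7/6 + 12 = 79/6 ≈ 13.167)
Q = 582481/6 (Q = 859*113 + 79/6 = 97067 + 79/6 = 582481/6 ≈ 97080.)
(Q + n) - 497708 = (582481/6 + 2460197) - 497708 = 15343663/6 - 497708 = 12357415/6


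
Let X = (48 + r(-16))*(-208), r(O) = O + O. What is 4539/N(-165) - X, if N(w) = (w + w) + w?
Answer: 547607/165 ≈ 3318.8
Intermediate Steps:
r(O) = 2*O
N(w) = 3*w (N(w) = 2*w + w = 3*w)
X = -3328 (X = (48 + 2*(-16))*(-208) = (48 - 32)*(-208) = 16*(-208) = -3328)
4539/N(-165) - X = 4539/((3*(-165))) - 1*(-3328) = 4539/(-495) + 3328 = 4539*(-1/495) + 3328 = -1513/165 + 3328 = 547607/165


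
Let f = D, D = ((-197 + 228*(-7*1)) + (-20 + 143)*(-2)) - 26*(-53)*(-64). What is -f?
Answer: 90231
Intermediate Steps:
D = -90231 (D = ((-197 + 228*(-7)) + 123*(-2)) + 1378*(-64) = ((-197 - 1596) - 246) - 88192 = (-1793 - 246) - 88192 = -2039 - 88192 = -90231)
f = -90231
-f = -1*(-90231) = 90231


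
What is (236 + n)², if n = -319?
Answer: 6889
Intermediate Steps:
(236 + n)² = (236 - 319)² = (-83)² = 6889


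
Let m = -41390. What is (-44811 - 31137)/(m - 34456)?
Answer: 12658/12641 ≈ 1.0013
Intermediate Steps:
(-44811 - 31137)/(m - 34456) = (-44811 - 31137)/(-41390 - 34456) = -75948/(-75846) = -75948*(-1/75846) = 12658/12641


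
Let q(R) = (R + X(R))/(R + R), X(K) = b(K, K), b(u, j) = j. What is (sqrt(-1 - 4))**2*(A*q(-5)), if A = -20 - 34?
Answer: 270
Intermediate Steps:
X(K) = K
q(R) = 1 (q(R) = (R + R)/(R + R) = (2*R)/((2*R)) = (2*R)*(1/(2*R)) = 1)
A = -54
(sqrt(-1 - 4))**2*(A*q(-5)) = (sqrt(-1 - 4))**2*(-54*1) = (sqrt(-5))**2*(-54) = (I*sqrt(5))**2*(-54) = -5*(-54) = 270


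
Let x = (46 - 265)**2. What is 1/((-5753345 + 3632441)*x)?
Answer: -1/101720676744 ≈ -9.8308e-12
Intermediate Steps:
x = 47961 (x = (-219)**2 = 47961)
1/((-5753345 + 3632441)*x) = 1/((-5753345 + 3632441)*47961) = (1/47961)/(-2120904) = -1/2120904*1/47961 = -1/101720676744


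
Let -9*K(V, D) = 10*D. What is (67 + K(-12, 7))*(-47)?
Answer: -25051/9 ≈ -2783.4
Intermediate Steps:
K(V, D) = -10*D/9
(67 + K(-12, 7))*(-47) = (67 - 10/9*7)*(-47) = (67 - 70/9)*(-47) = (533/9)*(-47) = -25051/9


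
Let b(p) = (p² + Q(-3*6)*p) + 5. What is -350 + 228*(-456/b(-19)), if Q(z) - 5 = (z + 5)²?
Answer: -77086/245 ≈ -314.64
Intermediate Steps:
Q(z) = 5 + (5 + z)² (Q(z) = 5 + (z + 5)² = 5 + (5 + z)²)
b(p) = 5 + p² + 174*p (b(p) = (p² + (5 + (5 - 3*6)²)*p) + 5 = (p² + (5 + (5 - 18)²)*p) + 5 = (p² + (5 + (-13)²)*p) + 5 = (p² + (5 + 169)*p) + 5 = (p² + 174*p) + 5 = 5 + p² + 174*p)
-350 + 228*(-456/b(-19)) = -350 + 228*(-456/(5 + (-19)² + 174*(-19))) = -350 + 228*(-456/(5 + 361 - 3306)) = -350 + 228*(-456/(-2940)) = -350 + 228*(-456*(-1/2940)) = -350 + 228*(38/245) = -350 + 8664/245 = -77086/245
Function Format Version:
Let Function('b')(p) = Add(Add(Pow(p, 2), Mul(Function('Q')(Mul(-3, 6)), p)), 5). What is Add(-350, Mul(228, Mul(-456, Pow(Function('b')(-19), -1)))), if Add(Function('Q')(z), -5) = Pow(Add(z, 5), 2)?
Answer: Rational(-77086, 245) ≈ -314.64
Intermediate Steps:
Function('Q')(z) = Add(5, Pow(Add(5, z), 2)) (Function('Q')(z) = Add(5, Pow(Add(z, 5), 2)) = Add(5, Pow(Add(5, z), 2)))
Function('b')(p) = Add(5, Pow(p, 2), Mul(174, p)) (Function('b')(p) = Add(Add(Pow(p, 2), Mul(Add(5, Pow(Add(5, Mul(-3, 6)), 2)), p)), 5) = Add(Add(Pow(p, 2), Mul(Add(5, Pow(Add(5, -18), 2)), p)), 5) = Add(Add(Pow(p, 2), Mul(Add(5, Pow(-13, 2)), p)), 5) = Add(Add(Pow(p, 2), Mul(Add(5, 169), p)), 5) = Add(Add(Pow(p, 2), Mul(174, p)), 5) = Add(5, Pow(p, 2), Mul(174, p)))
Add(-350, Mul(228, Mul(-456, Pow(Function('b')(-19), -1)))) = Add(-350, Mul(228, Mul(-456, Pow(Add(5, Pow(-19, 2), Mul(174, -19)), -1)))) = Add(-350, Mul(228, Mul(-456, Pow(Add(5, 361, -3306), -1)))) = Add(-350, Mul(228, Mul(-456, Pow(-2940, -1)))) = Add(-350, Mul(228, Mul(-456, Rational(-1, 2940)))) = Add(-350, Mul(228, Rational(38, 245))) = Add(-350, Rational(8664, 245)) = Rational(-77086, 245)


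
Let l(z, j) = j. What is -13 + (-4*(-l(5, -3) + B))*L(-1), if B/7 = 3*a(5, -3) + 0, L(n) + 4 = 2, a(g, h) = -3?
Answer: -493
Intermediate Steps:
L(n) = -2 (L(n) = -4 + 2 = -2)
B = -63 (B = 7*(3*(-3) + 0) = 7*(-9 + 0) = 7*(-9) = -63)
-13 + (-4*(-l(5, -3) + B))*L(-1) = -13 - 4*(-1*(-3) - 63)*(-2) = -13 - 4*(3 - 63)*(-2) = -13 - 4*(-60)*(-2) = -13 + 240*(-2) = -13 - 480 = -493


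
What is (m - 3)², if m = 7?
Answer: 16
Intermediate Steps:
(m - 3)² = (7 - 3)² = 4² = 16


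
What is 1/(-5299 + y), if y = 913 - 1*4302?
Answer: -1/8688 ≈ -0.00011510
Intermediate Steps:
y = -3389 (y = 913 - 4302 = -3389)
1/(-5299 + y) = 1/(-5299 - 3389) = 1/(-8688) = -1/8688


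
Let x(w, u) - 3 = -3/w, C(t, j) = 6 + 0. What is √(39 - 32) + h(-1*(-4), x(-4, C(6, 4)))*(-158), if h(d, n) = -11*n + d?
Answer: 11771/2 + √7 ≈ 5888.1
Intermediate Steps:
C(t, j) = 6
x(w, u) = 3 - 3/w
h(d, n) = d - 11*n
√(39 - 32) + h(-1*(-4), x(-4, C(6, 4)))*(-158) = √(39 - 32) + (-1*(-4) - 11*(3 - 3/(-4)))*(-158) = √7 + (4 - 11*(3 - 3*(-¼)))*(-158) = √7 + (4 - 11*(3 + ¾))*(-158) = √7 + (4 - 11*15/4)*(-158) = √7 + (4 - 165/4)*(-158) = √7 - 149/4*(-158) = √7 + 11771/2 = 11771/2 + √7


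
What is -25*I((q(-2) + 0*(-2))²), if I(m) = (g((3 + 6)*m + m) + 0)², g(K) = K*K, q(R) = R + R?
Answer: -16384000000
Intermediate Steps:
q(R) = 2*R
g(K) = K²
I(m) = 10000*m⁴ (I(m) = (((3 + 6)*m + m)² + 0)² = ((9*m + m)² + 0)² = ((10*m)² + 0)² = (100*m² + 0)² = (100*m²)² = 10000*m⁴)
-25*I((q(-2) + 0*(-2))²) = -250000*((2*(-2) + 0*(-2))²)⁴ = -250000*((-4 + 0)²)⁴ = -250000*((-4)²)⁴ = -250000*16⁴ = -250000*65536 = -25*655360000 = -16384000000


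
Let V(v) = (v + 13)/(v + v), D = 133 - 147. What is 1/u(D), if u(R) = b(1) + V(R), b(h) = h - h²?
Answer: 28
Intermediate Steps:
D = -14
V(v) = (13 + v)/(2*v) (V(v) = (13 + v)/((2*v)) = (13 + v)*(1/(2*v)) = (13 + v)/(2*v))
u(R) = (13 + R)/(2*R) (u(R) = 1*(1 - 1*1) + (13 + R)/(2*R) = 1*(1 - 1) + (13 + R)/(2*R) = 1*0 + (13 + R)/(2*R) = 0 + (13 + R)/(2*R) = (13 + R)/(2*R))
1/u(D) = 1/((½)*(13 - 14)/(-14)) = 1/((½)*(-1/14)*(-1)) = 1/(1/28) = 28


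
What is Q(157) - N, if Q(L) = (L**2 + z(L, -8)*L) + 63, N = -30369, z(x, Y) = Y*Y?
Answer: 65129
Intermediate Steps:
z(x, Y) = Y**2
Q(L) = 63 + L**2 + 64*L (Q(L) = (L**2 + (-8)**2*L) + 63 = (L**2 + 64*L) + 63 = 63 + L**2 + 64*L)
Q(157) - N = (63 + 157**2 + 64*157) - 1*(-30369) = (63 + 24649 + 10048) + 30369 = 34760 + 30369 = 65129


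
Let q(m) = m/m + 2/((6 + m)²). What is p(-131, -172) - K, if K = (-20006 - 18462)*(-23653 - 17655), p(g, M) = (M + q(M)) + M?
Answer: -21893744717885/13778 ≈ -1.5890e+9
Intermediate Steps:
q(m) = 1 + 2/(6 + m)²
p(g, M) = 1 + 2*M + 2/(6 + M)² (p(g, M) = (M + (1 + 2/(6 + M)²)) + M = (1 + M + 2/(6 + M)²) + M = 1 + 2*M + 2/(6 + M)²)
K = 1589036144 (K = -38468*(-41308) = 1589036144)
p(-131, -172) - K = (1 + 2*(-172) + 2/(6 - 172)²) - 1*1589036144 = (1 - 344 + 2/(-166)²) - 1589036144 = (1 - 344 + 2*(1/27556)) - 1589036144 = (1 - 344 + 1/13778) - 1589036144 = -4725853/13778 - 1589036144 = -21893744717885/13778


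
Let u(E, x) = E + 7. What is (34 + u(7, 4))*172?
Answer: 8256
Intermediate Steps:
u(E, x) = 7 + E
(34 + u(7, 4))*172 = (34 + (7 + 7))*172 = (34 + 14)*172 = 48*172 = 8256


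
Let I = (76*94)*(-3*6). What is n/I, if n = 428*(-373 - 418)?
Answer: 84637/32148 ≈ 2.6327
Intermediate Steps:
I = -128592 (I = 7144*(-18) = -128592)
n = -338548 (n = 428*(-791) = -338548)
n/I = -338548/(-128592) = -338548*(-1/128592) = 84637/32148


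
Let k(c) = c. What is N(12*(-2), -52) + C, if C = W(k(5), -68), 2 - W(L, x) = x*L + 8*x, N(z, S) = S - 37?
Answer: 797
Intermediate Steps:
N(z, S) = -37 + S
W(L, x) = 2 - 8*x - L*x (W(L, x) = 2 - (x*L + 8*x) = 2 - (L*x + 8*x) = 2 - (8*x + L*x) = 2 + (-8*x - L*x) = 2 - 8*x - L*x)
C = 886 (C = 2 - 8*(-68) - 1*5*(-68) = 2 + 544 + 340 = 886)
N(12*(-2), -52) + C = (-37 - 52) + 886 = -89 + 886 = 797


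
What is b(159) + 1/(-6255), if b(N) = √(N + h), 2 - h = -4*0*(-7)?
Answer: -1/6255 + √161 ≈ 12.688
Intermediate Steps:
h = 2 (h = 2 - (-4*0)*(-7) = 2 - 0*(-7) = 2 - 1*0 = 2 + 0 = 2)
b(N) = √(2 + N) (b(N) = √(N + 2) = √(2 + N))
b(159) + 1/(-6255) = √(2 + 159) + 1/(-6255) = √161 - 1/6255 = -1/6255 + √161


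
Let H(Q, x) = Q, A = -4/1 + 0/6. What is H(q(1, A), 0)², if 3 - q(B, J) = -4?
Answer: 49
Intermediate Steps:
A = -4 (A = -4*1 + 0*(⅙) = -4 + 0 = -4)
q(B, J) = 7 (q(B, J) = 3 - 1*(-4) = 3 + 4 = 7)
H(q(1, A), 0)² = 7² = 49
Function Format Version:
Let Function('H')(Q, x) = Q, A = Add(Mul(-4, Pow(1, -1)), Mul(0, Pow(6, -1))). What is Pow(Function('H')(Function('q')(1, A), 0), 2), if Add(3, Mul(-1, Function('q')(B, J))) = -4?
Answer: 49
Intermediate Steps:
A = -4 (A = Add(Mul(-4, 1), Mul(0, Rational(1, 6))) = Add(-4, 0) = -4)
Function('q')(B, J) = 7 (Function('q')(B, J) = Add(3, Mul(-1, -4)) = Add(3, 4) = 7)
Pow(Function('H')(Function('q')(1, A), 0), 2) = Pow(7, 2) = 49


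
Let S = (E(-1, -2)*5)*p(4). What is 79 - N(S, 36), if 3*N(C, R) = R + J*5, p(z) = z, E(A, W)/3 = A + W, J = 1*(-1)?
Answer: 206/3 ≈ 68.667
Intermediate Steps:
J = -1
E(A, W) = 3*A + 3*W (E(A, W) = 3*(A + W) = 3*A + 3*W)
S = -180 (S = ((3*(-1) + 3*(-2))*5)*4 = ((-3 - 6)*5)*4 = -9*5*4 = -45*4 = -180)
N(C, R) = -5/3 + R/3 (N(C, R) = (R - 1*5)/3 = (R - 5)/3 = (-5 + R)/3 = -5/3 + R/3)
79 - N(S, 36) = 79 - (-5/3 + (⅓)*36) = 79 - (-5/3 + 12) = 79 - 1*31/3 = 79 - 31/3 = 206/3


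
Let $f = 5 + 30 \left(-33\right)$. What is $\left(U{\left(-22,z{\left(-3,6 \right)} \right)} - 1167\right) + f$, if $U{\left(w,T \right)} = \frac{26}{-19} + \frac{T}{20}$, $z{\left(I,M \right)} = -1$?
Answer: $- \frac{818299}{380} \approx -2153.4$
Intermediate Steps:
$f = -985$ ($f = 5 - 990 = -985$)
$U{\left(w,T \right)} = - \frac{26}{19} + \frac{T}{20}$ ($U{\left(w,T \right)} = 26 \left(- \frac{1}{19}\right) + T \frac{1}{20} = - \frac{26}{19} + \frac{T}{20}$)
$\left(U{\left(-22,z{\left(-3,6 \right)} \right)} - 1167\right) + f = \left(\left(- \frac{26}{19} + \frac{1}{20} \left(-1\right)\right) - 1167\right) - 985 = \left(\left(- \frac{26}{19} - \frac{1}{20}\right) - 1167\right) - 985 = \left(- \frac{539}{380} - 1167\right) - 985 = - \frac{443999}{380} - 985 = - \frac{818299}{380}$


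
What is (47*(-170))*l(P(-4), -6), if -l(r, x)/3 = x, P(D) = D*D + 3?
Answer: -143820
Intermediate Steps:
P(D) = 3 + D² (P(D) = D² + 3 = 3 + D²)
l(r, x) = -3*x
(47*(-170))*l(P(-4), -6) = (47*(-170))*(-3*(-6)) = -7990*18 = -143820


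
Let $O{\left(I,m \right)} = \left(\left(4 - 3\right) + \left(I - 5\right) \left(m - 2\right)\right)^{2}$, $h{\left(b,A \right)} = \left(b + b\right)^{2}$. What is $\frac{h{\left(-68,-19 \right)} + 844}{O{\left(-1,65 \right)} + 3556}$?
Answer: $\frac{3868}{29137} \approx 0.13275$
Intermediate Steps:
$h{\left(b,A \right)} = 4 b^{2}$ ($h{\left(b,A \right)} = \left(2 b\right)^{2} = 4 b^{2}$)
$O{\left(I,m \right)} = \left(1 + \left(-5 + I\right) \left(-2 + m\right)\right)^{2}$
$\frac{h{\left(-68,-19 \right)} + 844}{O{\left(-1,65 \right)} + 3556} = \frac{4 \left(-68\right)^{2} + 844}{\left(11 - 325 - -2 - 65\right)^{2} + 3556} = \frac{4 \cdot 4624 + 844}{\left(11 - 325 + 2 - 65\right)^{2} + 3556} = \frac{18496 + 844}{\left(-377\right)^{2} + 3556} = \frac{19340}{142129 + 3556} = \frac{19340}{145685} = 19340 \cdot \frac{1}{145685} = \frac{3868}{29137}$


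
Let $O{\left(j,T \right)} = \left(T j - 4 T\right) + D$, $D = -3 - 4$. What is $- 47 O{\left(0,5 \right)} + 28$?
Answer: $1297$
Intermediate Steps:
$D = -7$
$O{\left(j,T \right)} = -7 - 4 T + T j$ ($O{\left(j,T \right)} = \left(T j - 4 T\right) - 7 = \left(- 4 T + T j\right) - 7 = -7 - 4 T + T j$)
$- 47 O{\left(0,5 \right)} + 28 = - 47 \left(-7 - 20 + 5 \cdot 0\right) + 28 = - 47 \left(-7 - 20 + 0\right) + 28 = \left(-47\right) \left(-27\right) + 28 = 1269 + 28 = 1297$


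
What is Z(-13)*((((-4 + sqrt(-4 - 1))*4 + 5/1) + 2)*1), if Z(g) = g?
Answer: 117 - 52*I*sqrt(5) ≈ 117.0 - 116.28*I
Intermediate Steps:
Z(-13)*((((-4 + sqrt(-4 - 1))*4 + 5/1) + 2)*1) = -13*(((-4 + sqrt(-4 - 1))*4 + 5/1) + 2) = -13*(((-4 + sqrt(-5))*4 + 5*1) + 2) = -13*(((-4 + I*sqrt(5))*4 + 5) + 2) = -13*(((-16 + 4*I*sqrt(5)) + 5) + 2) = -13*((-11 + 4*I*sqrt(5)) + 2) = -13*(-9 + 4*I*sqrt(5)) = 117 - 52*I*sqrt(5)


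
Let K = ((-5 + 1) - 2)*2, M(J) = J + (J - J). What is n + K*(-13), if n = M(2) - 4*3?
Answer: 146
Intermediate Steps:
M(J) = J (M(J) = J + 0 = J)
K = -12 (K = (-4 - 2)*2 = -6*2 = -12)
n = -10 (n = 2 - 4*3 = 2 - 12 = -10)
n + K*(-13) = -10 - 12*(-13) = -10 + 156 = 146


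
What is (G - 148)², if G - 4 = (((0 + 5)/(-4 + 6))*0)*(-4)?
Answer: 20736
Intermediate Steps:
G = 4 (G = 4 + (((0 + 5)/(-4 + 6))*0)*(-4) = 4 + ((5/2)*0)*(-4) = 4 + 0*(-4) = 4 + 0 = 4)
(G - 148)² = (4 - 148)² = (-144)² = 20736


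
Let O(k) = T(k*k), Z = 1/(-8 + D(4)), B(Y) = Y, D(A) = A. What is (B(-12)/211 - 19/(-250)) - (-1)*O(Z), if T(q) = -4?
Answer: -209991/52750 ≈ -3.9809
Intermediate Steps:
Z = -1/4 (Z = 1/(-8 + 4) = 1/(-4) = -1/4 ≈ -0.25000)
O(k) = -4
(B(-12)/211 - 19/(-250)) - (-1)*O(Z) = (-12/211 - 19/(-250)) - (-1)*(-4) = (-12*1/211 - 19*(-1/250)) - 1*4 = (-12/211 + 19/250) - 4 = 1009/52750 - 4 = -209991/52750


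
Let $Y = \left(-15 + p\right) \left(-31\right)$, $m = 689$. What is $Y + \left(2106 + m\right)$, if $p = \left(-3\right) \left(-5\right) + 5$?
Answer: $2640$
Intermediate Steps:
$p = 20$ ($p = 15 + 5 = 20$)
$Y = -155$ ($Y = \left(-15 + 20\right) \left(-31\right) = 5 \left(-31\right) = -155$)
$Y + \left(2106 + m\right) = -155 + \left(2106 + 689\right) = -155 + 2795 = 2640$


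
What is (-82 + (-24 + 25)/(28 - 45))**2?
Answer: 1946025/289 ≈ 6733.6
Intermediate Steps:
(-82 + (-24 + 25)/(28 - 45))**2 = (-82 + 1/(-17))**2 = (-82 + 1*(-1/17))**2 = (-82 - 1/17)**2 = (-1395/17)**2 = 1946025/289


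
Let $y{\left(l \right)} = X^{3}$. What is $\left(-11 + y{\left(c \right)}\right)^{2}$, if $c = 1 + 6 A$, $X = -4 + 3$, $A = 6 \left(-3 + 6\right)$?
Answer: $144$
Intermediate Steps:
$A = 18$ ($A = 6 \cdot 3 = 18$)
$X = -1$
$c = 109$ ($c = 1 + 6 \cdot 18 = 1 + 108 = 109$)
$y{\left(l \right)} = -1$ ($y{\left(l \right)} = \left(-1\right)^{3} = -1$)
$\left(-11 + y{\left(c \right)}\right)^{2} = \left(-11 - 1\right)^{2} = \left(-12\right)^{2} = 144$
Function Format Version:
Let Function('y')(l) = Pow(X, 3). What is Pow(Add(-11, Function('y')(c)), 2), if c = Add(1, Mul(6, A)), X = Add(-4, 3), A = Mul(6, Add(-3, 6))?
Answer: 144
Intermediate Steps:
A = 18 (A = Mul(6, 3) = 18)
X = -1
c = 109 (c = Add(1, Mul(6, 18)) = Add(1, 108) = 109)
Function('y')(l) = -1 (Function('y')(l) = Pow(-1, 3) = -1)
Pow(Add(-11, Function('y')(c)), 2) = Pow(Add(-11, -1), 2) = Pow(-12, 2) = 144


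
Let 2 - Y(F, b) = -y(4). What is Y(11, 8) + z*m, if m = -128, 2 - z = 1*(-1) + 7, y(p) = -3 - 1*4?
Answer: 507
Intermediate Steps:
y(p) = -7 (y(p) = -3 - 4 = -7)
Y(F, b) = -5 (Y(F, b) = 2 - (-1)*(-7) = 2 - 1*7 = 2 - 7 = -5)
z = -4 (z = 2 - (1*(-1) + 7) = 2 - (-1 + 7) = 2 - 1*6 = 2 - 6 = -4)
Y(11, 8) + z*m = -5 - 4*(-128) = -5 + 512 = 507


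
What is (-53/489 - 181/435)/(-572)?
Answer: 3099/3379805 ≈ 0.00091692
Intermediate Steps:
(-53/489 - 181/435)/(-572) = (-53*1/489 - 181*1/435)*(-1/572) = (-53/489 - 181/435)*(-1/572) = -12396/23635*(-1/572) = 3099/3379805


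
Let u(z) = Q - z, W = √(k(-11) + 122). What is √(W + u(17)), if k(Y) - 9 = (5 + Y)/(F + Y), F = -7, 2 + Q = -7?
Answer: √(-234 + 3*√1182)/3 ≈ 3.8131*I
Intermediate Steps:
Q = -9 (Q = -2 - 7 = -9)
k(Y) = 9 + (5 + Y)/(-7 + Y)
W = √1182/3 (W = √(2*(-29 + 5*(-11))/(-7 - 11) + 122) = √(2*(-29 - 55)/(-18) + 122) = √(2*(-1/18)*(-84) + 122) = √(28/3 + 122) = √(394/3) = √1182/3 ≈ 11.460)
u(z) = -9 - z
√(W + u(17)) = √(√1182/3 + (-9 - 1*17)) = √(√1182/3 + (-9 - 17)) = √(√1182/3 - 26) = √(-26 + √1182/3)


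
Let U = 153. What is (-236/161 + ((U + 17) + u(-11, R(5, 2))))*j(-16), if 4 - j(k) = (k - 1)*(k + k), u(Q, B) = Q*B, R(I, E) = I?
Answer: -9870660/161 ≈ -61308.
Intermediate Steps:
u(Q, B) = B*Q
j(k) = 4 - 2*k*(-1 + k) (j(k) = 4 - (k - 1)*(k + k) = 4 - (-1 + k)*2*k = 4 - 2*k*(-1 + k))
(-236/161 + ((U + 17) + u(-11, R(5, 2))))*j(-16) = (-236/161 + ((153 + 17) + 5*(-11)))*(4 - 2*(-16)² + 2*(-16)) = (-236*1/161 + (170 - 55))*(4 - 2*256 - 32) = (-236/161 + 115)*(4 - 512 - 32) = (18279/161)*(-540) = -9870660/161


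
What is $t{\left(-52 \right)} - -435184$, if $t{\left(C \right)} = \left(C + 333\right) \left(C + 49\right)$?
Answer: $434341$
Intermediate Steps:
$t{\left(C \right)} = \left(49 + C\right) \left(333 + C\right)$ ($t{\left(C \right)} = \left(333 + C\right) \left(49 + C\right) = \left(49 + C\right) \left(333 + C\right)$)
$t{\left(-52 \right)} - -435184 = \left(16317 + \left(-52\right)^{2} + 382 \left(-52\right)\right) - -435184 = \left(16317 + 2704 - 19864\right) + 435184 = -843 + 435184 = 434341$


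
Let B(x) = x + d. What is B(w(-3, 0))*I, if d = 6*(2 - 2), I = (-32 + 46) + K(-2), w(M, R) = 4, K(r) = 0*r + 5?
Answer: 76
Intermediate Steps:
K(r) = 5 (K(r) = 0 + 5 = 5)
I = 19 (I = (-32 + 46) + 5 = 14 + 5 = 19)
d = 0 (d = 6*0 = 0)
B(x) = x (B(x) = x + 0 = x)
B(w(-3, 0))*I = 4*19 = 76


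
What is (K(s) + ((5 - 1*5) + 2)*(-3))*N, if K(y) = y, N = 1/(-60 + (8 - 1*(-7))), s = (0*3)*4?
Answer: 2/15 ≈ 0.13333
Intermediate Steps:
s = 0 (s = 0*4 = 0)
N = -1/45 (N = 1/(-60 + (8 + 7)) = 1/(-60 + 15) = 1/(-45) = -1/45 ≈ -0.022222)
(K(s) + ((5 - 1*5) + 2)*(-3))*N = (0 + ((5 - 1*5) + 2)*(-3))*(-1/45) = (0 + ((5 - 5) + 2)*(-3))*(-1/45) = (0 + (0 + 2)*(-3))*(-1/45) = (0 + 2*(-3))*(-1/45) = (0 - 6)*(-1/45) = -6*(-1/45) = 2/15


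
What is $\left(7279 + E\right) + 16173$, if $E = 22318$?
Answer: $45770$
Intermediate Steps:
$\left(7279 + E\right) + 16173 = \left(7279 + 22318\right) + 16173 = 29597 + 16173 = 45770$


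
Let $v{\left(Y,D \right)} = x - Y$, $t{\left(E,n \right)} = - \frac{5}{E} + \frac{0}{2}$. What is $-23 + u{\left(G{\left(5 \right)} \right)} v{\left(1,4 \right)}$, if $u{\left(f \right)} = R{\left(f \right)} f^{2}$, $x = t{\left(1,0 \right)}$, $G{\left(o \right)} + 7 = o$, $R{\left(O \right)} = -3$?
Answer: $49$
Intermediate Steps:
$t{\left(E,n \right)} = - \frac{5}{E}$ ($t{\left(E,n \right)} = - \frac{5}{E} + 0 \cdot \frac{1}{2} = - \frac{5}{E} + 0 = - \frac{5}{E}$)
$G{\left(o \right)} = -7 + o$
$x = -5$ ($x = - \frac{5}{1} = \left(-5\right) 1 = -5$)
$v{\left(Y,D \right)} = -5 - Y$
$u{\left(f \right)} = - 3 f^{2}$
$-23 + u{\left(G{\left(5 \right)} \right)} v{\left(1,4 \right)} = -23 + - 3 \left(-7 + 5\right)^{2} \left(-5 - 1\right) = -23 + - 3 \left(-2\right)^{2} \left(-5 - 1\right) = -23 + \left(-3\right) 4 \left(-6\right) = -23 - -72 = -23 + 72 = 49$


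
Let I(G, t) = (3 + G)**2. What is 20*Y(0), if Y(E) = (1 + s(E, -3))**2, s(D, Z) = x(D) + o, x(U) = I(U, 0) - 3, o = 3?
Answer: 2000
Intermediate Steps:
x(U) = -3 + (3 + U)**2 (x(U) = (3 + U)**2 - 3 = -3 + (3 + U)**2)
s(D, Z) = (3 + D)**2 (s(D, Z) = (-3 + (3 + D)**2) + 3 = (3 + D)**2)
Y(E) = (1 + (3 + E)**2)**2
20*Y(0) = 20*(1 + (3 + 0)**2)**2 = 20*(1 + 3**2)**2 = 20*(1 + 9)**2 = 20*10**2 = 20*100 = 2000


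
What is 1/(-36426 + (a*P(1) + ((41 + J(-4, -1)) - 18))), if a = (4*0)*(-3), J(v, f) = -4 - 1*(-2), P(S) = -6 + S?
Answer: -1/36405 ≈ -2.7469e-5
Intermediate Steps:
J(v, f) = -2 (J(v, f) = -4 + 2 = -2)
a = 0 (a = 0*(-3) = 0)
1/(-36426 + (a*P(1) + ((41 + J(-4, -1)) - 18))) = 1/(-36426 + (0*(-6 + 1) + ((41 - 2) - 18))) = 1/(-36426 + (0*(-5) + (39 - 18))) = 1/(-36426 + (0 + 21)) = 1/(-36426 + 21) = 1/(-36405) = -1/36405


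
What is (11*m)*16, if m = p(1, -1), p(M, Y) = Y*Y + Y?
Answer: 0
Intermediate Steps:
p(M, Y) = Y + Y² (p(M, Y) = Y² + Y = Y + Y²)
m = 0 (m = -(1 - 1) = -1*0 = 0)
(11*m)*16 = (11*0)*16 = 0*16 = 0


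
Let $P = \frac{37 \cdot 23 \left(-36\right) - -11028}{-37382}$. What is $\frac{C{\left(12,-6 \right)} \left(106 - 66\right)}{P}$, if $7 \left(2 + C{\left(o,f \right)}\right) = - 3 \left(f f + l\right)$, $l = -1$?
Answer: $- \frac{3177470}{2451} \approx -1296.4$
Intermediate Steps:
$C{\left(o,f \right)} = - \frac{11}{7} - \frac{3 f^{2}}{7}$ ($C{\left(o,f \right)} = -2 + \frac{\left(-3\right) \left(f f - 1\right)}{7} = -2 + \frac{\left(-3\right) \left(f^{2} - 1\right)}{7} = -2 + \frac{\left(-3\right) \left(-1 + f^{2}\right)}{7} = -2 + \frac{3 - 3 f^{2}}{7} = -2 - \left(- \frac{3}{7} + \frac{3 f^{2}}{7}\right) = - \frac{11}{7} - \frac{3 f^{2}}{7}$)
$P = \frac{9804}{18691}$ ($P = \left(851 \left(-36\right) + 11028\right) \left(- \frac{1}{37382}\right) = \left(-30636 + 11028\right) \left(- \frac{1}{37382}\right) = \left(-19608\right) \left(- \frac{1}{37382}\right) = \frac{9804}{18691} \approx 0.52453$)
$\frac{C{\left(12,-6 \right)} \left(106 - 66\right)}{P} = \frac{\left(- \frac{11}{7} - \frac{3 \left(-6\right)^{2}}{7}\right) \left(106 - 66\right)}{\frac{9804}{18691}} = \left(- \frac{11}{7} - \frac{108}{7}\right) 40 \cdot \frac{18691}{9804} = \left(-17\right) 40 \cdot \frac{18691}{9804} = \left(-680\right) \frac{18691}{9804} = - \frac{3177470}{2451}$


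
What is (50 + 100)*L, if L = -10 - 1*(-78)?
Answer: 10200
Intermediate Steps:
L = 68 (L = -10 + 78 = 68)
(50 + 100)*L = (50 + 100)*68 = 150*68 = 10200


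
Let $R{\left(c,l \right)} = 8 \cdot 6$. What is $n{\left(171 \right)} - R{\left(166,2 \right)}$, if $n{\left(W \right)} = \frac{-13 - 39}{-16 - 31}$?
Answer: $- \frac{2204}{47} \approx -46.894$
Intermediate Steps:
$R{\left(c,l \right)} = 48$
$n{\left(W \right)} = \frac{52}{47}$ ($n{\left(W \right)} = - \frac{52}{-47} = \left(-52\right) \left(- \frac{1}{47}\right) = \frac{52}{47}$)
$n{\left(171 \right)} - R{\left(166,2 \right)} = \frac{52}{47} - 48 = - \frac{2204}{47}$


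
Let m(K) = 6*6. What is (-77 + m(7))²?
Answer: 1681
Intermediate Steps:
m(K) = 36
(-77 + m(7))² = (-77 + 36)² = (-41)² = 1681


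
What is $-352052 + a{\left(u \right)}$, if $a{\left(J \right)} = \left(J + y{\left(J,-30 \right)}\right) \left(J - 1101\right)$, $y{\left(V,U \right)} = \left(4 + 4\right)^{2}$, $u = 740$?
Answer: $-642296$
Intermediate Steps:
$y{\left(V,U \right)} = 64$ ($y{\left(V,U \right)} = 8^{2} = 64$)
$a{\left(J \right)} = \left(-1101 + J\right) \left(64 + J\right)$ ($a{\left(J \right)} = \left(J + 64\right) \left(J - 1101\right) = \left(64 + J\right) \left(-1101 + J\right) = \left(-1101 + J\right) \left(64 + J\right)$)
$-352052 + a{\left(u \right)} = -352052 - \left(837844 - 547600\right) = -352052 - 290244 = -642296$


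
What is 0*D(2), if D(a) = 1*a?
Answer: 0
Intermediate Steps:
D(a) = a
0*D(2) = 0*2 = 0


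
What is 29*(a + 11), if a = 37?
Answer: 1392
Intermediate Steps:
29*(a + 11) = 29*(37 + 11) = 29*48 = 1392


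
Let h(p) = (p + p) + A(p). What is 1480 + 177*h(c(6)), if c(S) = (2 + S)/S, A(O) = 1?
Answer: 2129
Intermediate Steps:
c(S) = (2 + S)/S
h(p) = 1 + 2*p (h(p) = (p + p) + 1 = 2*p + 1 = 1 + 2*p)
1480 + 177*h(c(6)) = 1480 + 177*(1 + 2*((2 + 6)/6)) = 1480 + 177*(1 + 2*((⅙)*8)) = 1480 + 177*(1 + 2*(4/3)) = 1480 + 177*(1 + 8/3) = 1480 + 177*(11/3) = 1480 + 649 = 2129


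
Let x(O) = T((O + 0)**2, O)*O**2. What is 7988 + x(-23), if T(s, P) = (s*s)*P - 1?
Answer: -3404817988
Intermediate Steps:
T(s, P) = -1 + P*s**2 (T(s, P) = s**2*P - 1 = P*s**2 - 1 = -1 + P*s**2)
x(O) = O**2*(-1 + O**5) (x(O) = (-1 + O*((O + 0)**2)**2)*O**2 = (-1 + O*(O**2)**2)*O**2 = (-1 + O*O**4)*O**2 = (-1 + O**5)*O**2 = O**2*(-1 + O**5))
7988 + x(-23) = 7988 + ((-23)**7 - 1*(-23)**2) = 7988 + (-3404825447 - 1*529) = 7988 + (-3404825447 - 529) = 7988 - 3404825976 = -3404817988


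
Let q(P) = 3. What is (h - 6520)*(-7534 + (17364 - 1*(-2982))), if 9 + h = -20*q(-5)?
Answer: -84418268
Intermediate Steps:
h = -69 (h = -9 - 20*3 = -9 - 60 = -69)
(h - 6520)*(-7534 + (17364 - 1*(-2982))) = (-69 - 6520)*(-7534 + (17364 - 1*(-2982))) = -6589*(-7534 + (17364 + 2982)) = -6589*(-7534 + 20346) = -6589*12812 = -84418268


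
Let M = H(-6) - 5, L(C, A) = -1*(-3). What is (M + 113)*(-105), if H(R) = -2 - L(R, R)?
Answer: -10815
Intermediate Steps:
L(C, A) = 3
H(R) = -5 (H(R) = -2 - 1*3 = -2 - 3 = -5)
M = -10 (M = -5 - 5 = -10)
(M + 113)*(-105) = (-10 + 113)*(-105) = 103*(-105) = -10815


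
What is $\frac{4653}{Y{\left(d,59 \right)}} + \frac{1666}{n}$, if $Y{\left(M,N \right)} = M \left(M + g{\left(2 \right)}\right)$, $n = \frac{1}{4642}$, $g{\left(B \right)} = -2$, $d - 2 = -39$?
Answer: $\frac{3719849683}{481} \approx 7.7336 \cdot 10^{6}$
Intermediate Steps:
$d = -37$ ($d = 2 - 39 = -37$)
$n = \frac{1}{4642} \approx 0.00021542$
$Y{\left(M,N \right)} = M \left(-2 + M\right)$ ($Y{\left(M,N \right)} = M \left(M - 2\right) = M \left(-2 + M\right)$)
$\frac{4653}{Y{\left(d,59 \right)}} + \frac{1666}{n} = \frac{4653}{\left(-37\right) \left(-2 - 37\right)} + 1666 \frac{1}{\frac{1}{4642}} = \frac{4653}{\left(-37\right) \left(-39\right)} + 1666 \cdot 4642 = \frac{4653}{1443} + 7733572 = 4653 \cdot \frac{1}{1443} + 7733572 = \frac{1551}{481} + 7733572 = \frac{3719849683}{481}$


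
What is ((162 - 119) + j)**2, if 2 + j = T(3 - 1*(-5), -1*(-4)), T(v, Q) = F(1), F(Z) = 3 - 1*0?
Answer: 1936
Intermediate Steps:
F(Z) = 3 (F(Z) = 3 + 0 = 3)
T(v, Q) = 3
j = 1 (j = -2 + 3 = 1)
((162 - 119) + j)**2 = ((162 - 119) + 1)**2 = (43 + 1)**2 = 44**2 = 1936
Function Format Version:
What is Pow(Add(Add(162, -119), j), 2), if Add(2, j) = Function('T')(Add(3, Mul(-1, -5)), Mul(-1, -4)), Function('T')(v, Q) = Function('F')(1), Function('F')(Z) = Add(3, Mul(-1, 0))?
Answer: 1936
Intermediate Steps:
Function('F')(Z) = 3 (Function('F')(Z) = Add(3, 0) = 3)
Function('T')(v, Q) = 3
j = 1 (j = Add(-2, 3) = 1)
Pow(Add(Add(162, -119), j), 2) = Pow(Add(Add(162, -119), 1), 2) = Pow(Add(43, 1), 2) = Pow(44, 2) = 1936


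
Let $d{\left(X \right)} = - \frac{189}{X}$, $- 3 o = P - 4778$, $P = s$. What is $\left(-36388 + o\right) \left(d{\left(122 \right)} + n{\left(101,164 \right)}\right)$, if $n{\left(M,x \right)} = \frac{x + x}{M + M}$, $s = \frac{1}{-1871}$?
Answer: $- \frac{179486402395}{69163386} \approx -2595.1$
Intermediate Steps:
$s = - \frac{1}{1871} \approx -0.00053447$
$P = - \frac{1}{1871} \approx -0.00053447$
$n{\left(M,x \right)} = \frac{x}{M}$ ($n{\left(M,x \right)} = \frac{2 x}{2 M} = 2 x \frac{1}{2 M} = \frac{x}{M}$)
$o = \frac{8939639}{5613}$ ($o = - \frac{- \frac{1}{1871} - 4778}{3} = \left(- \frac{1}{3}\right) \left(- \frac{8939639}{1871}\right) = \frac{8939639}{5613} \approx 1592.7$)
$\left(-36388 + o\right) \left(d{\left(122 \right)} + n{\left(101,164 \right)}\right) = \left(-36388 + \frac{8939639}{5613}\right) \left(- \frac{189}{122} + \frac{164}{101}\right) = - \frac{195306205 \left(\left(-189\right) \frac{1}{122} + 164 \cdot \frac{1}{101}\right)}{5613} = - \frac{195306205 \left(- \frac{189}{122} + \frac{164}{101}\right)}{5613} = \left(- \frac{195306205}{5613}\right) \frac{919}{12322} = - \frac{179486402395}{69163386}$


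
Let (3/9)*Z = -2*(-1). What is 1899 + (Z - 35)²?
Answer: 2740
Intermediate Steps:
Z = 6 (Z = 3*(-2*(-1)) = 3*2 = 6)
1899 + (Z - 35)² = 1899 + (6 - 35)² = 1899 + (-29)² = 1899 + 841 = 2740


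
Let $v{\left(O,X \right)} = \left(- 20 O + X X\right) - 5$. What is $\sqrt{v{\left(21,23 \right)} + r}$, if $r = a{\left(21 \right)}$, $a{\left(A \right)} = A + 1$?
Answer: $3 \sqrt{14} \approx 11.225$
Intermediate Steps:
$a{\left(A \right)} = 1 + A$
$r = 22$ ($r = 1 + 21 = 22$)
$v{\left(O,X \right)} = -5 + X^{2} - 20 O$ ($v{\left(O,X \right)} = \left(- 20 O + X^{2}\right) - 5 = \left(X^{2} - 20 O\right) - 5 = -5 + X^{2} - 20 O$)
$\sqrt{v{\left(21,23 \right)} + r} = \sqrt{\left(-5 + 23^{2} - 420\right) + 22} = \sqrt{\left(-5 + 529 - 420\right) + 22} = \sqrt{104 + 22} = \sqrt{126} = 3 \sqrt{14}$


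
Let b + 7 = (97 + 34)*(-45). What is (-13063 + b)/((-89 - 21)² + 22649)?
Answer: -18965/34749 ≈ -0.54577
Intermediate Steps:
b = -5902 (b = -7 + (97 + 34)*(-45) = -7 + 131*(-45) = -7 - 5895 = -5902)
(-13063 + b)/((-89 - 21)² + 22649) = (-13063 - 5902)/((-89 - 21)² + 22649) = -18965/((-110)² + 22649) = -18965/(12100 + 22649) = -18965/34749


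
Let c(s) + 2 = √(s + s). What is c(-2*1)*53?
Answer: -106 + 106*I ≈ -106.0 + 106.0*I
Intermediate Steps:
c(s) = -2 + √2*√s (c(s) = -2 + √(s + s) = -2 + √(2*s) = -2 + √2*√s)
c(-2*1)*53 = (-2 + √2*√(-2*1))*53 = (-2 + √2*√(-2))*53 = (-2 + √2*(I*√2))*53 = (-2 + 2*I)*53 = -106 + 106*I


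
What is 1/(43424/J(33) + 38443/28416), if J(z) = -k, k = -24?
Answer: 768/1390607 ≈ 0.00055228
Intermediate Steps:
J(z) = 24 (J(z) = -1*(-24) = 24)
1/(43424/J(33) + 38443/28416) = 1/(43424/24 + 38443/28416) = 1/(43424*(1/24) + 38443*(1/28416)) = 1/(5428/3 + 1039/768) = 1/(1390607/768) = 768/1390607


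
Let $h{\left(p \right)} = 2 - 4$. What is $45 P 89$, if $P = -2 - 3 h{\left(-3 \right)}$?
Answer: $16020$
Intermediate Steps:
$h{\left(p \right)} = -2$ ($h{\left(p \right)} = 2 - 4 = -2$)
$P = 4$ ($P = -2 - -6 = -2 + 6 = 4$)
$45 P 89 = 45 \cdot 4 \cdot 89 = 180 \cdot 89 = 16020$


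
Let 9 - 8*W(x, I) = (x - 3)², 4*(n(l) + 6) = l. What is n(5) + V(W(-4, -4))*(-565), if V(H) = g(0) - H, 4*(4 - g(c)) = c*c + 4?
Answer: -18099/4 ≈ -4524.8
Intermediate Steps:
n(l) = -6 + l/4
W(x, I) = 9/8 - (-3 + x)²/8 (W(x, I) = 9/8 - (x - 3)²/8 = 9/8 - (-3 + x)²/8)
g(c) = 3 - c²/4 (g(c) = 4 - (c*c + 4)/4 = 4 - (c² + 4)/4 = 4 - (4 + c²)/4 = 4 + (-1 - c²/4) = 3 - c²/4)
V(H) = 3 - H (V(H) = (3 - ¼*0²) - H = (3 - ¼*0) - H = (3 + 0) - H = 3 - H)
n(5) + V(W(-4, -4))*(-565) = (-6 + (¼)*5) + (3 - (-4)*(6 - 1*(-4))/8)*(-565) = (-6 + 5/4) + (3 - (-4)*(6 + 4)/8)*(-565) = -19/4 + (3 - (-4)*10/8)*(-565) = -19/4 + (3 - 1*(-5))*(-565) = -19/4 + (3 + 5)*(-565) = -19/4 + 8*(-565) = -19/4 - 4520 = -18099/4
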